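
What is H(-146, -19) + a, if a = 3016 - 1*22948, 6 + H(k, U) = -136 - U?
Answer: -20055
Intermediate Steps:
H(k, U) = -142 - U (H(k, U) = -6 + (-136 - U) = -142 - U)
a = -19932 (a = 3016 - 22948 = -19932)
H(-146, -19) + a = (-142 - 1*(-19)) - 19932 = (-142 + 19) - 19932 = -123 - 19932 = -20055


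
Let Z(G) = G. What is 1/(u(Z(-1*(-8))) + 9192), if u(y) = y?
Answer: 1/9200 ≈ 0.00010870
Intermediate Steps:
1/(u(Z(-1*(-8))) + 9192) = 1/(-1*(-8) + 9192) = 1/(8 + 9192) = 1/9200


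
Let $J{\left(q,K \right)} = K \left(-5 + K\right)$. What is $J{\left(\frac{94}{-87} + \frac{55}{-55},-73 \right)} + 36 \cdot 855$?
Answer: $36474$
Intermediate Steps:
$J{\left(\frac{94}{-87} + \frac{55}{-55},-73 \right)} + 36 \cdot 855 = - 73 \left(-5 - 73\right) + 36 \cdot 855 = \left(-73\right) \left(-78\right) + 30780 = 5694 + 30780 = 36474$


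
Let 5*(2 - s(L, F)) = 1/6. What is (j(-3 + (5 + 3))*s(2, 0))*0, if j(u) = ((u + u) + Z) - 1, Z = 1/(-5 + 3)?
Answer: 0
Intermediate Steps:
s(L, F) = 59/30 (s(L, F) = 2 - 1/5/6 = 2 - 1/5*1/6 = 2 - 1/30 = 59/30)
Z = -1/2 (Z = 1/(-2) = -1/2 ≈ -0.50000)
j(u) = -3/2 + 2*u (j(u) = ((u + u) - 1/2) - 1 = (2*u - 1/2) - 1 = (-1/2 + 2*u) - 1 = -3/2 + 2*u)
(j(-3 + (5 + 3))*s(2, 0))*0 = ((-3/2 + 2*(-3 + (5 + 3)))*(59/30))*0 = ((-3/2 + 2*(-3 + 8))*(59/30))*0 = ((-3/2 + 2*5)*(59/30))*0 = ((-3/2 + 10)*(59/30))*0 = ((17/2)*(59/30))*0 = (1003/60)*0 = 0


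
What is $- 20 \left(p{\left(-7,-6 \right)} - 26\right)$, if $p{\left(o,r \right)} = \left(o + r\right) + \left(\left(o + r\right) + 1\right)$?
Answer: $1020$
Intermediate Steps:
$p{\left(o,r \right)} = 1 + 2 o + 2 r$ ($p{\left(o,r \right)} = \left(o + r\right) + \left(1 + o + r\right) = 1 + 2 o + 2 r$)
$- 20 \left(p{\left(-7,-6 \right)} - 26\right) = - 20 \left(\left(1 + 2 \left(-7\right) + 2 \left(-6\right)\right) - 26\right) = - 20 \left(\left(1 - 14 - 12\right) - 26\right) = - 20 \left(-25 - 26\right) = \left(-20\right) \left(-51\right) = 1020$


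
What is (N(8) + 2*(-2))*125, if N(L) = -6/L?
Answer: -2375/4 ≈ -593.75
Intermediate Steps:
(N(8) + 2*(-2))*125 = (-6/8 + 2*(-2))*125 = (-6*⅛ - 4)*125 = (-¾ - 4)*125 = -19/4*125 = -2375/4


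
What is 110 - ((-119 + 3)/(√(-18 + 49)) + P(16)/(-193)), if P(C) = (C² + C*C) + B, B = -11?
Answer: 21731/193 + 116*√31/31 ≈ 133.43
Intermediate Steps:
P(C) = -11 + 2*C² (P(C) = (C² + C*C) - 11 = (C² + C²) - 11 = 2*C² - 11 = -11 + 2*C²)
110 - ((-119 + 3)/(√(-18 + 49)) + P(16)/(-193)) = 110 - ((-119 + 3)/(√(-18 + 49)) + (-11 + 2*16²)/(-193)) = 110 - (-116*√31/31 + (-11 + 2*256)*(-1/193)) = 110 - (-116*√31/31 + (-11 + 512)*(-1/193)) = 110 - (-116*√31/31 + 501*(-1/193)) = 110 - (-116*√31/31 - 501/193) = 110 - (-501/193 - 116*√31/31) = 110 + (501/193 + 116*√31/31) = 21731/193 + 116*√31/31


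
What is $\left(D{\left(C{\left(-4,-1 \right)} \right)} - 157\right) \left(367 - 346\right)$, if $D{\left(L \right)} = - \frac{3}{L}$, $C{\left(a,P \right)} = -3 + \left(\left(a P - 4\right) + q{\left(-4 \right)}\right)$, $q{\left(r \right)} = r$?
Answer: $-3288$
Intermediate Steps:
$C{\left(a,P \right)} = -11 + P a$ ($C{\left(a,P \right)} = -3 + \left(\left(a P - 4\right) - 4\right) = -3 + \left(\left(P a - 4\right) - 4\right) = -3 + \left(\left(-4 + P a\right) - 4\right) = -3 + \left(-8 + P a\right) = -11 + P a$)
$\left(D{\left(C{\left(-4,-1 \right)} \right)} - 157\right) \left(367 - 346\right) = \left(- \frac{3}{-11 - -4} - 157\right) \left(367 - 346\right) = \left(- \frac{3}{-11 + 4} - 157\right) 21 = \left(- \frac{3}{-7} - 157\right) 21 = \left(\left(-3\right) \left(- \frac{1}{7}\right) - 157\right) 21 = \left(\frac{3}{7} - 157\right) 21 = \left(- \frac{1096}{7}\right) 21 = -3288$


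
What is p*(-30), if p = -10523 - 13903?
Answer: 732780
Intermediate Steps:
p = -24426
p*(-30) = -24426*(-30) = 732780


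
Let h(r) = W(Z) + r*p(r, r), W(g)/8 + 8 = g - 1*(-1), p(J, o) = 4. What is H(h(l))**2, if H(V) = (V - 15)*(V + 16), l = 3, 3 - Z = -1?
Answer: 11664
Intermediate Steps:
Z = 4 (Z = 3 - 1*(-1) = 3 + 1 = 4)
W(g) = -56 + 8*g (W(g) = -64 + 8*(g - 1*(-1)) = -64 + 8*(g + 1) = -64 + 8*(1 + g) = -64 + (8 + 8*g) = -56 + 8*g)
h(r) = -24 + 4*r (h(r) = (-56 + 8*4) + r*4 = (-56 + 32) + 4*r = -24 + 4*r)
H(V) = (-15 + V)*(16 + V)
H(h(l))**2 = (-240 + (-24 + 4*3) + (-24 + 4*3)**2)**2 = (-240 + (-24 + 12) + (-24 + 12)**2)**2 = (-240 - 12 + (-12)**2)**2 = (-240 - 12 + 144)**2 = (-108)**2 = 11664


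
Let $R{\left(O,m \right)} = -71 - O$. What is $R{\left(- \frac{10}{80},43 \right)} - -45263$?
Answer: $\frac{361537}{8} \approx 45192.0$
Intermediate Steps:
$R{\left(- \frac{10}{80},43 \right)} - -45263 = \left(-71 - - \frac{10}{80}\right) - -45263 = \left(-71 - \left(-10\right) \frac{1}{80}\right) + 45263 = \left(-71 - - \frac{1}{8}\right) + 45263 = \left(-71 + \frac{1}{8}\right) + 45263 = - \frac{567}{8} + 45263 = \frac{361537}{8}$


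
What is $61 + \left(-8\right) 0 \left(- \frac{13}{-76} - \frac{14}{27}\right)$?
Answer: $61$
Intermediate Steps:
$61 + \left(-8\right) 0 \left(- \frac{13}{-76} - \frac{14}{27}\right) = 61 + 0 \left(\left(-13\right) \left(- \frac{1}{76}\right) - \frac{14}{27}\right) = 61 + 0 \left(\frac{13}{76} - \frac{14}{27}\right) = 61 + 0 \left(- \frac{713}{2052}\right) = 61 + 0 = 61$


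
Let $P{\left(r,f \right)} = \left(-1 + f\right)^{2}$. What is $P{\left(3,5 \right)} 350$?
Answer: $5600$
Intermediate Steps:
$P{\left(3,5 \right)} 350 = \left(-1 + 5\right)^{2} \cdot 350 = 4^{2} \cdot 350 = 16 \cdot 350 = 5600$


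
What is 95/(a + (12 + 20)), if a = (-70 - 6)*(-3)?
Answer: 19/52 ≈ 0.36538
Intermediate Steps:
a = 228 (a = -76*(-3) = 228)
95/(a + (12 + 20)) = 95/(228 + (12 + 20)) = 95/(228 + 32) = 95/260 = 95*(1/260) = 19/52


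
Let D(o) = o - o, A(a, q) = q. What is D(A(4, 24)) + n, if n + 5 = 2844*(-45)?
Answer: -127985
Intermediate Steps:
D(o) = 0
n = -127985 (n = -5 + 2844*(-45) = -5 - 127980 = -127985)
D(A(4, 24)) + n = 0 - 127985 = -127985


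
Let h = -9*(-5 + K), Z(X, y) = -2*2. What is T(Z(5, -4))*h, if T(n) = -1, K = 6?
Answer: 9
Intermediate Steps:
Z(X, y) = -4
h = -9 (h = -9*(-5 + 6) = -9*1 = -9)
T(Z(5, -4))*h = -1*(-9) = 9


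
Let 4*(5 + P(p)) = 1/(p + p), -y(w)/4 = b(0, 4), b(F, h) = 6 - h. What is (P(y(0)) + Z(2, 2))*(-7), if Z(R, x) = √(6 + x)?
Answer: 2247/64 - 14*√2 ≈ 15.310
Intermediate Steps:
y(w) = -8 (y(w) = -4*(6 - 1*4) = -4*(6 - 4) = -4*2 = -8)
P(p) = -5 + 1/(8*p) (P(p) = -5 + 1/(4*(p + p)) = -5 + 1/(4*((2*p))) = -5 + (1/(2*p))/4 = -5 + 1/(8*p))
(P(y(0)) + Z(2, 2))*(-7) = ((-5 + (⅛)/(-8)) + √(6 + 2))*(-7) = ((-5 + (⅛)*(-⅛)) + √8)*(-7) = ((-5 - 1/64) + 2*√2)*(-7) = (-321/64 + 2*√2)*(-7) = 2247/64 - 14*√2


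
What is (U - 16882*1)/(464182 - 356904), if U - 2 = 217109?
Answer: 200229/107278 ≈ 1.8664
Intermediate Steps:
U = 217111 (U = 2 + 217109 = 217111)
(U - 16882*1)/(464182 - 356904) = (217111 - 16882*1)/(464182 - 356904) = (217111 - 16882)/107278 = 200229*(1/107278) = 200229/107278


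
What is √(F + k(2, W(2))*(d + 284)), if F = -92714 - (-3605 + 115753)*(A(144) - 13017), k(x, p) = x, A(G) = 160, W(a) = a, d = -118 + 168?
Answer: 23*√2725510 ≈ 37971.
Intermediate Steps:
d = 50
F = 1441794122 (F = -92714 - (-3605 + 115753)*(160 - 13017) = -92714 - 112148*(-12857) = -92714 - 1*(-1441886836) = -92714 + 1441886836 = 1441794122)
√(F + k(2, W(2))*(d + 284)) = √(1441794122 + 2*(50 + 284)) = √(1441794122 + 2*334) = √(1441794122 + 668) = √1441794790 = 23*√2725510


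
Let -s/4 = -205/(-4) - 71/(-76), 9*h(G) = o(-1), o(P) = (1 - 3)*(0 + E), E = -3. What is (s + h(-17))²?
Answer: 140659600/3249 ≈ 43293.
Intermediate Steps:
o(P) = 6 (o(P) = (1 - 3)*(0 - 3) = -2*(-3) = 6)
h(G) = ⅔ (h(G) = (⅑)*6 = ⅔)
s = -3966/19 (s = -4*(-205/(-4) - 71/(-76)) = -4*(-205*(-¼) - 71*(-1/76)) = -4*(205/4 + 71/76) = -4*1983/38 = -3966/19 ≈ -208.74)
(s + h(-17))² = (-3966/19 + ⅔)² = (-11860/57)² = 140659600/3249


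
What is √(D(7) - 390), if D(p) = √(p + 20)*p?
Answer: √(-390 + 21*√3) ≈ 18.805*I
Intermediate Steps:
D(p) = p*√(20 + p) (D(p) = √(20 + p)*p = p*√(20 + p))
√(D(7) - 390) = √(7*√(20 + 7) - 390) = √(7*√27 - 390) = √(7*(3*√3) - 390) = √(21*√3 - 390) = √(-390 + 21*√3)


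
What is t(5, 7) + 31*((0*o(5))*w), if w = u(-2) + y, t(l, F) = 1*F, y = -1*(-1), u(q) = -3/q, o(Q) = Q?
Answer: 7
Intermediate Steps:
y = 1
t(l, F) = F
w = 5/2 (w = -3/(-2) + 1 = -3*(-1/2) + 1 = 3/2 + 1 = 5/2 ≈ 2.5000)
t(5, 7) + 31*((0*o(5))*w) = 7 + 31*((0*5)*(5/2)) = 7 + 31*(0*(5/2)) = 7 + 31*0 = 7 + 0 = 7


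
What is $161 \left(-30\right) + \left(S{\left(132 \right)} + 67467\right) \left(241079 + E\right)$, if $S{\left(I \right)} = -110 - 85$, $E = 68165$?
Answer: $20803457538$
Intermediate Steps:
$S{\left(I \right)} = -195$
$161 \left(-30\right) + \left(S{\left(132 \right)} + 67467\right) \left(241079 + E\right) = 161 \left(-30\right) + \left(-195 + 67467\right) \left(241079 + 68165\right) = -4830 + 67272 \cdot 309244 = -4830 + 20803462368 = 20803457538$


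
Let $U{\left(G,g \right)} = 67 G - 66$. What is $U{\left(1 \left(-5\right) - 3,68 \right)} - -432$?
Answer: $-170$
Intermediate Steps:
$U{\left(G,g \right)} = -66 + 67 G$
$U{\left(1 \left(-5\right) - 3,68 \right)} - -432 = \left(-66 + 67 \left(1 \left(-5\right) - 3\right)\right) - -432 = \left(-66 + 67 \left(-5 - 3\right)\right) + 432 = \left(-66 + 67 \left(-8\right)\right) + 432 = \left(-66 - 536\right) + 432 = -602 + 432 = -170$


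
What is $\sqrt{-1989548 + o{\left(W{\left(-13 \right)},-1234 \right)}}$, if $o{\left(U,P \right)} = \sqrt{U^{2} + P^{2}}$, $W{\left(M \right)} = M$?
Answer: $\sqrt{-1989548 + 5 \sqrt{60917}} \approx 1410.1 i$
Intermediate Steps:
$o{\left(U,P \right)} = \sqrt{P^{2} + U^{2}}$
$\sqrt{-1989548 + o{\left(W{\left(-13 \right)},-1234 \right)}} = \sqrt{-1989548 + \sqrt{\left(-1234\right)^{2} + \left(-13\right)^{2}}} = \sqrt{-1989548 + \sqrt{1522756 + 169}} = \sqrt{-1989548 + \sqrt{1522925}} = \sqrt{-1989548 + 5 \sqrt{60917}}$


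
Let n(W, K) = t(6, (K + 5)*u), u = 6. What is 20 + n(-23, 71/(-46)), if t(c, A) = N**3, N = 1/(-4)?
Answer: 1279/64 ≈ 19.984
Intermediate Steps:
N = -1/4 (N = 1*(-1/4) = -1/4 ≈ -0.25000)
t(c, A) = -1/64 (t(c, A) = (-1/4)**3 = -1/64)
n(W, K) = -1/64
20 + n(-23, 71/(-46)) = 20 - 1/64 = 1279/64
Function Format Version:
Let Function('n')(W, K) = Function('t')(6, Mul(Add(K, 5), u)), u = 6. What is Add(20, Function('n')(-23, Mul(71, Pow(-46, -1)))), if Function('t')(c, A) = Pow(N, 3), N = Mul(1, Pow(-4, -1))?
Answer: Rational(1279, 64) ≈ 19.984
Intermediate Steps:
N = Rational(-1, 4) (N = Mul(1, Rational(-1, 4)) = Rational(-1, 4) ≈ -0.25000)
Function('t')(c, A) = Rational(-1, 64) (Function('t')(c, A) = Pow(Rational(-1, 4), 3) = Rational(-1, 64))
Function('n')(W, K) = Rational(-1, 64)
Add(20, Function('n')(-23, Mul(71, Pow(-46, -1)))) = Add(20, Rational(-1, 64)) = Rational(1279, 64)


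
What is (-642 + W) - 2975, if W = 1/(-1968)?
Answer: -7118257/1968 ≈ -3617.0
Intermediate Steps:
W = -1/1968 ≈ -0.00050813
(-642 + W) - 2975 = (-642 - 1/1968) - 2975 = -1263457/1968 - 2975 = -7118257/1968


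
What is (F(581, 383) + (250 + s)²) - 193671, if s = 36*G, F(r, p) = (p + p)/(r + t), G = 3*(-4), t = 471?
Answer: -84447339/526 ≈ -1.6055e+5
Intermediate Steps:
G = -12
F(r, p) = 2*p/(471 + r) (F(r, p) = (p + p)/(r + 471) = (2*p)/(471 + r) = 2*p/(471 + r))
s = -432 (s = 36*(-12) = -432)
(F(581, 383) + (250 + s)²) - 193671 = (2*383/(471 + 581) + (250 - 432)²) - 193671 = (2*383/1052 + (-182)²) - 193671 = (2*383*(1/1052) + 33124) - 193671 = (383/526 + 33124) - 193671 = 17423607/526 - 193671 = -84447339/526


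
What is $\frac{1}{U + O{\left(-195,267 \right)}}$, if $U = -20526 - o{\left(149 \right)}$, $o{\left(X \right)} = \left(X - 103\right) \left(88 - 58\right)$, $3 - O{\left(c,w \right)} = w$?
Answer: $- \frac{1}{22170} \approx -4.5106 \cdot 10^{-5}$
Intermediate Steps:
$O{\left(c,w \right)} = 3 - w$
$o{\left(X \right)} = -3090 + 30 X$ ($o{\left(X \right)} = \left(-103 + X\right) 30 = -3090 + 30 X$)
$U = -21906$ ($U = -20526 - \left(-3090 + 30 \cdot 149\right) = -20526 - \left(-3090 + 4470\right) = -20526 - 1380 = -21906$)
$\frac{1}{U + O{\left(-195,267 \right)}} = \frac{1}{-21906 + \left(3 - 267\right)} = \frac{1}{-21906 - 264} = \frac{1}{-22170} = - \frac{1}{22170}$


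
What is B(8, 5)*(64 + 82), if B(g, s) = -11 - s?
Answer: -2336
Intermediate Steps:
B(8, 5)*(64 + 82) = (-11 - 1*5)*(64 + 82) = (-11 - 5)*146 = -16*146 = -2336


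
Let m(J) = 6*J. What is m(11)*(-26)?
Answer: -1716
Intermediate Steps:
m(11)*(-26) = (6*11)*(-26) = 66*(-26) = -1716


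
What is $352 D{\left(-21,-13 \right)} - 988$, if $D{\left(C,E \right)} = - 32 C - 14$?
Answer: $230628$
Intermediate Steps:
$D{\left(C,E \right)} = -14 - 32 C$
$352 D{\left(-21,-13 \right)} - 988 = 352 \left(-14 - -672\right) - 988 = 352 \left(-14 + 672\right) - 988 = 352 \cdot 658 - 988 = 231616 - 988 = 230628$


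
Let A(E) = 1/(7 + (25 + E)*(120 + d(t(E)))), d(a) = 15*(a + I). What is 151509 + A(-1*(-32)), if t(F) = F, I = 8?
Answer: 6218989924/41047 ≈ 1.5151e+5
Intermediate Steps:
d(a) = 120 + 15*a (d(a) = 15*(a + 8) = 15*(8 + a) = 120 + 15*a)
A(E) = 1/(7 + (25 + E)*(240 + 15*E)) (A(E) = 1/(7 + (25 + E)*(120 + (120 + 15*E))) = 1/(7 + (25 + E)*(240 + 15*E)))
151509 + A(-1*(-32)) = 151509 + 1/(6007 + 15*(-1*(-32))² + 615*(-1*(-32))) = 151509 + 1/(6007 + 15*32² + 615*32) = 151509 + 1/(6007 + 15*1024 + 19680) = 151509 + 1/(6007 + 15360 + 19680) = 151509 + 1/41047 = 6218989924/41047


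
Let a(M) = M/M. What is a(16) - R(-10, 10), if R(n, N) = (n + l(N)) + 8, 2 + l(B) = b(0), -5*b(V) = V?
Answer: 5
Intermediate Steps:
b(V) = -V/5
l(B) = -2 (l(B) = -2 - 1/5*0 = -2 + 0 = -2)
R(n, N) = 6 + n (R(n, N) = (n - 2) + 8 = (-2 + n) + 8 = 6 + n)
a(M) = 1
a(16) - R(-10, 10) = 1 - (6 - 10) = 1 - 1*(-4) = 1 + 4 = 5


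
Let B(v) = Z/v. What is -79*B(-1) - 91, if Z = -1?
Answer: -170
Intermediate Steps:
B(v) = -1/v
-79*B(-1) - 91 = -(-79)/(-1) - 91 = -(-79)*(-1) - 91 = -79*1 - 91 = -79 - 91 = -170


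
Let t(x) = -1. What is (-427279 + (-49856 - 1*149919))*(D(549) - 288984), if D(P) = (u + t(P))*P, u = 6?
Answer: 179487309906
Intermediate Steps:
D(P) = 5*P (D(P) = (6 - 1)*P = 5*P)
(-427279 + (-49856 - 1*149919))*(D(549) - 288984) = (-427279 + (-49856 - 1*149919))*(5*549 - 288984) = (-427279 + (-49856 - 149919))*(2745 - 288984) = (-427279 - 199775)*(-286239) = -627054*(-286239) = 179487309906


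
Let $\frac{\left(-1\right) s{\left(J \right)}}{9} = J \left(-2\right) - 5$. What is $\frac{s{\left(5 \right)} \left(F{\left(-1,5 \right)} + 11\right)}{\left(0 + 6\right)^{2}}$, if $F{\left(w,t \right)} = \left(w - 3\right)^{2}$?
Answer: $\frac{405}{4} \approx 101.25$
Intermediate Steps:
$s{\left(J \right)} = 45 + 18 J$ ($s{\left(J \right)} = - 9 \left(J \left(-2\right) - 5\right) = - 9 \left(- 2 J - 5\right) = - 9 \left(-5 - 2 J\right) = 45 + 18 J$)
$F{\left(w,t \right)} = \left(-3 + w\right)^{2}$
$\frac{s{\left(5 \right)} \left(F{\left(-1,5 \right)} + 11\right)}{\left(0 + 6\right)^{2}} = \frac{\left(45 + 18 \cdot 5\right) \left(\left(-3 - 1\right)^{2} + 11\right)}{\left(0 + 6\right)^{2}} = \frac{\left(45 + 90\right) \left(\left(-4\right)^{2} + 11\right)}{6^{2}} = \frac{135 \left(16 + 11\right)}{36} = 135 \cdot 27 \cdot \frac{1}{36} = 3645 \cdot \frac{1}{36} = \frac{405}{4}$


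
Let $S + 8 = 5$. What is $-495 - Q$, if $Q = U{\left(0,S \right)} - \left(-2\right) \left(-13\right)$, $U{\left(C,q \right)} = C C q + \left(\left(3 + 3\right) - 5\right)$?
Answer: $-470$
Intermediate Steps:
$S = -3$ ($S = -8 + 5 = -3$)
$U{\left(C,q \right)} = 1 + q C^{2}$ ($U{\left(C,q \right)} = C^{2} q + \left(6 - 5\right) = q C^{2} + 1 = 1 + q C^{2}$)
$Q = -25$ ($Q = \left(1 - 3 \cdot 0^{2}\right) - \left(-2\right) \left(-13\right) = \left(1 - 0\right) - 26 = \left(1 + 0\right) - 26 = 1 - 26 = -25$)
$-495 - Q = -495 - -25 = -495 + 25 = -470$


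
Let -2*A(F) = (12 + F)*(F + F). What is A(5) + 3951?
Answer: 3866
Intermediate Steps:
A(F) = -F*(12 + F) (A(F) = -(12 + F)*(F + F)/2 = -(12 + F)*2*F/2 = -F*(12 + F))
A(5) + 3951 = -1*5*(12 + 5) + 3951 = -1*5*17 + 3951 = -85 + 3951 = 3866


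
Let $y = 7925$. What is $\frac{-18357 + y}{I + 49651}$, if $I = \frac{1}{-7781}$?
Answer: $- \frac{40585696}{193167215} \approx -0.21011$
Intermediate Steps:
$I = - \frac{1}{7781} \approx -0.00012852$
$\frac{-18357 + y}{I + 49651} = \frac{-18357 + 7925}{- \frac{1}{7781} + 49651} = - \frac{10432}{\frac{386334430}{7781}} = \left(-10432\right) \frac{7781}{386334430} = - \frac{40585696}{193167215}$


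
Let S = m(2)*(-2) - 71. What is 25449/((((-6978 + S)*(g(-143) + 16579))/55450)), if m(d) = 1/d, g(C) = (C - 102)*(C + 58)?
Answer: -9407647/1757988 ≈ -5.3514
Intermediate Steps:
g(C) = (-102 + C)*(58 + C)
m(d) = 1/d
S = -72 (S = -2/2 - 71 = (1/2)*(-2) - 71 = -1 - 71 = -72)
25449/((((-6978 + S)*(g(-143) + 16579))/55450)) = 25449/((((-6978 - 72)*((-5916 + (-143)**2 - 44*(-143)) + 16579))/55450)) = 25449/((-7050*((-5916 + 20449 + 6292) + 16579)*(1/55450))) = 25449/((-7050*(20825 + 16579)*(1/55450))) = 25449/((-7050*37404*(1/55450))) = 25449/((-263698200*1/55450)) = 25449/(-5273964/1109) = 25449*(-1109/5273964) = -9407647/1757988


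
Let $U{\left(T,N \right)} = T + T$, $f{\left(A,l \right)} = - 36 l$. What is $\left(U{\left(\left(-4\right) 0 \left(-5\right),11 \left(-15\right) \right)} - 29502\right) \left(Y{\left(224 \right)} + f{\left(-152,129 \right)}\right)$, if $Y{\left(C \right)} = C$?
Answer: $130398840$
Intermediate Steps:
$U{\left(T,N \right)} = 2 T$
$\left(U{\left(\left(-4\right) 0 \left(-5\right),11 \left(-15\right) \right)} - 29502\right) \left(Y{\left(224 \right)} + f{\left(-152,129 \right)}\right) = \left(2 \left(-4\right) 0 \left(-5\right) - 29502\right) \left(224 - 4644\right) = \left(2 \cdot 0 \left(-5\right) - 29502\right) \left(224 - 4644\right) = \left(2 \cdot 0 - 29502\right) \left(-4420\right) = \left(0 - 29502\right) \left(-4420\right) = \left(-29502\right) \left(-4420\right) = 130398840$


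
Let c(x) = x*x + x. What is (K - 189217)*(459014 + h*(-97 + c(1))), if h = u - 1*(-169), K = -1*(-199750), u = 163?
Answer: 4502583642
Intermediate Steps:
c(x) = x + x**2 (c(x) = x**2 + x = x + x**2)
K = 199750
h = 332 (h = 163 - 1*(-169) = 163 + 169 = 332)
(K - 189217)*(459014 + h*(-97 + c(1))) = (199750 - 189217)*(459014 + 332*(-97 + 1*(1 + 1))) = 10533*(459014 + 332*(-97 + 1*2)) = 10533*(459014 + 332*(-97 + 2)) = 10533*(459014 + 332*(-95)) = 10533*(459014 - 31540) = 10533*427474 = 4502583642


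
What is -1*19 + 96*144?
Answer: 13805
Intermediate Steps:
-1*19 + 96*144 = -19 + 13824 = 13805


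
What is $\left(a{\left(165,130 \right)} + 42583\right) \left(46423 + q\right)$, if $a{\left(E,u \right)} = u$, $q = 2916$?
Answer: $2107416707$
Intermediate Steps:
$\left(a{\left(165,130 \right)} + 42583\right) \left(46423 + q\right) = \left(130 + 42583\right) \left(46423 + 2916\right) = 42713 \cdot 49339 = 2107416707$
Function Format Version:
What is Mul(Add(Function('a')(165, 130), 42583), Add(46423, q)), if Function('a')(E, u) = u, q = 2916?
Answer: 2107416707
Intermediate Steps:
Mul(Add(Function('a')(165, 130), 42583), Add(46423, q)) = Mul(Add(130, 42583), Add(46423, 2916)) = Mul(42713, 49339) = 2107416707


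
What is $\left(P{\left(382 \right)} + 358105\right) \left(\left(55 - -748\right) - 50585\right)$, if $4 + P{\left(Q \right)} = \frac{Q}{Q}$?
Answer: $-17827033764$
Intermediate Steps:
$P{\left(Q \right)} = -3$ ($P{\left(Q \right)} = -4 + \frac{Q}{Q} = -4 + 1 = -3$)
$\left(P{\left(382 \right)} + 358105\right) \left(\left(55 - -748\right) - 50585\right) = \left(-3 + 358105\right) \left(\left(55 - -748\right) - 50585\right) = 358102 \left(\left(55 + 748\right) - 50585\right) = 358102 \left(803 - 50585\right) = 358102 \left(-49782\right) = -17827033764$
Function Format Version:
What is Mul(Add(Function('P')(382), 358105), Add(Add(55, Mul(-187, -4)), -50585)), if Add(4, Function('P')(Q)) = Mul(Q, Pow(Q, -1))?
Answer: -17827033764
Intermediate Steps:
Function('P')(Q) = -3 (Function('P')(Q) = Add(-4, Mul(Q, Pow(Q, -1))) = Add(-4, 1) = -3)
Mul(Add(Function('P')(382), 358105), Add(Add(55, Mul(-187, -4)), -50585)) = Mul(Add(-3, 358105), Add(Add(55, Mul(-187, -4)), -50585)) = Mul(358102, Add(Add(55, 748), -50585)) = Mul(358102, Add(803, -50585)) = Mul(358102, -49782) = -17827033764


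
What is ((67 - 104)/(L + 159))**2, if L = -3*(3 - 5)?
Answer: 1369/27225 ≈ 0.050285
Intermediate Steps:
L = 6 (L = -3*(-2) = 6)
((67 - 104)/(L + 159))**2 = ((67 - 104)/(6 + 159))**2 = (-37/165)**2 = 1369/27225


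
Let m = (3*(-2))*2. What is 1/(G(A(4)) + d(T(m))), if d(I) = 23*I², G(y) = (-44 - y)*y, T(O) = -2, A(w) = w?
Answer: -1/100 ≈ -0.010000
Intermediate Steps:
m = -12 (m = -6*2 = -12)
G(y) = y*(-44 - y)
1/(G(A(4)) + d(T(m))) = 1/(-1*4*(44 + 4) + 23*(-2)²) = 1/(-1*4*48 + 23*4) = 1/(-192 + 92) = 1/(-100) = -1/100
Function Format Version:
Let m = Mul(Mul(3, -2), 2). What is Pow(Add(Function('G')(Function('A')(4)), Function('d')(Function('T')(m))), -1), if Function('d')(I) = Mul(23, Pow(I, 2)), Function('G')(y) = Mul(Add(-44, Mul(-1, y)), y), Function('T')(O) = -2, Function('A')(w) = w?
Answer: Rational(-1, 100) ≈ -0.010000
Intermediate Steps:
m = -12 (m = Mul(-6, 2) = -12)
Function('G')(y) = Mul(y, Add(-44, Mul(-1, y)))
Pow(Add(Function('G')(Function('A')(4)), Function('d')(Function('T')(m))), -1) = Pow(Add(Mul(-1, 4, Add(44, 4)), Mul(23, Pow(-2, 2))), -1) = Pow(Add(Mul(-1, 4, 48), Mul(23, 4)), -1) = Pow(Add(-192, 92), -1) = Pow(-100, -1) = Rational(-1, 100)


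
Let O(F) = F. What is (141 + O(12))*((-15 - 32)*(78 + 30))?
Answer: -776628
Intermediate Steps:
(141 + O(12))*((-15 - 32)*(78 + 30)) = (141 + 12)*((-15 - 32)*(78 + 30)) = 153*(-47*108) = 153*(-5076) = -776628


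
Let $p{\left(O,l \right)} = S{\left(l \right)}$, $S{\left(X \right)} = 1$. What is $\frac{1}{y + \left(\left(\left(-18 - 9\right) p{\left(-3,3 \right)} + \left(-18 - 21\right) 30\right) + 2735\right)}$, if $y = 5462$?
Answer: $\frac{1}{7000} \approx 0.00014286$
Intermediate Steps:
$p{\left(O,l \right)} = 1$
$\frac{1}{y + \left(\left(\left(-18 - 9\right) p{\left(-3,3 \right)} + \left(-18 - 21\right) 30\right) + 2735\right)} = \frac{1}{5462 + \left(\left(\left(-18 - 9\right) 1 + \left(-18 - 21\right) 30\right) + 2735\right)} = \frac{1}{5462 + \left(\left(\left(-27\right) 1 - 1170\right) + 2735\right)} = \frac{1}{5462 + \left(\left(-27 - 1170\right) + 2735\right)} = \frac{1}{5462 + \left(-1197 + 2735\right)} = \frac{1}{5462 + 1538} = \frac{1}{7000}$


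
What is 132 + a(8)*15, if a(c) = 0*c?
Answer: 132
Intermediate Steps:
a(c) = 0
132 + a(8)*15 = 132 + 0*15 = 132 + 0 = 132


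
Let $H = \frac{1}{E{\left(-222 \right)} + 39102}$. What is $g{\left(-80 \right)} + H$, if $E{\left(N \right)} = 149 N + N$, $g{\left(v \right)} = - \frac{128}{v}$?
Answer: $\frac{46421}{29010} \approx 1.6002$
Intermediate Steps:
$E{\left(N \right)} = 150 N$
$H = \frac{1}{5802}$ ($H = \frac{1}{150 \left(-222\right) + 39102} = \frac{1}{-33300 + 39102} = \frac{1}{5802} \approx 0.00017235$)
$g{\left(-80 \right)} + H = - \frac{128}{-80} + \frac{1}{5802} = \left(-128\right) \left(- \frac{1}{80}\right) + \frac{1}{5802} = \frac{8}{5} + \frac{1}{5802} = \frac{46421}{29010}$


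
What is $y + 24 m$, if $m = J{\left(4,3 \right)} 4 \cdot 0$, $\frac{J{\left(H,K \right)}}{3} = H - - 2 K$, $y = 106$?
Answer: $106$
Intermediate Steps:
$J{\left(H,K \right)} = 3 H + 6 K$ ($J{\left(H,K \right)} = 3 \left(H - - 2 K\right) = 3 \left(H + 2 K\right) = 3 H + 6 K$)
$m = 0$ ($m = \left(3 \cdot 4 + 6 \cdot 3\right) 4 \cdot 0 = \left(12 + 18\right) 4 \cdot 0 = 30 \cdot 4 \cdot 0 = 120 \cdot 0 = 0$)
$y + 24 m = 106 + 24 \cdot 0 = 106 + 0 = 106$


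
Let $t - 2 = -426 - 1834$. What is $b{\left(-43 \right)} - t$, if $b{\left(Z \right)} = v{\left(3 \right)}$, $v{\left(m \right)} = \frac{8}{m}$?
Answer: $\frac{6782}{3} \approx 2260.7$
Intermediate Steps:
$b{\left(Z \right)} = \frac{8}{3}$
$t = -2258$ ($t = 2 - 2260 = -2258$)
$b{\left(-43 \right)} - t = \frac{8}{3} - -2258 = \frac{8}{3} + 2258 = \frac{6782}{3}$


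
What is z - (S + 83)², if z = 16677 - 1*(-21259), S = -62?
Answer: 37495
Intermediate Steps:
z = 37936 (z = 16677 + 21259 = 37936)
z - (S + 83)² = 37936 - (-62 + 83)² = 37936 - 1*21² = 37936 - 1*441 = 37936 - 441 = 37495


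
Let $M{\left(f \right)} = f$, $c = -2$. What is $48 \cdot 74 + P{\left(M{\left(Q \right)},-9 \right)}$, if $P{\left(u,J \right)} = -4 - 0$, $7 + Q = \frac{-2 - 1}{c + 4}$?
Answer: $3548$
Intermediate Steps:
$Q = - \frac{17}{2}$ ($Q = -7 + \frac{-2 - 1}{-2 + 4} = -7 - \frac{3}{2} = - \frac{17}{2} \approx -8.5$)
$P{\left(u,J \right)} = -4$ ($P{\left(u,J \right)} = -4 + 0 = -4$)
$48 \cdot 74 + P{\left(M{\left(Q \right)},-9 \right)} = 48 \cdot 74 - 4 = 3552 - 4 = 3548$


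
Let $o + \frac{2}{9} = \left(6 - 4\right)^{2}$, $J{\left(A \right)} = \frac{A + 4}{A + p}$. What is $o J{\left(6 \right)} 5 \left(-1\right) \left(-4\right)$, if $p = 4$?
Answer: $\frac{680}{9} \approx 75.556$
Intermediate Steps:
$J{\left(A \right)} = 1$ ($J{\left(A \right)} = \frac{A + 4}{A + 4} = \frac{4 + A}{4 + A} = 1$)
$o = \frac{34}{9}$ ($o = - \frac{2}{9} + \left(6 - 4\right)^{2} = - \frac{2}{9} + 2^{2} = - \frac{2}{9} + 4 = \frac{34}{9} \approx 3.7778$)
$o J{\left(6 \right)} 5 \left(-1\right) \left(-4\right) = \frac{34}{9} \cdot 1 \cdot 5 \left(-1\right) \left(-4\right) = \frac{34 \left(\left(-5\right) \left(-4\right)\right)}{9} = \frac{34}{9} \cdot 20 = \frac{680}{9}$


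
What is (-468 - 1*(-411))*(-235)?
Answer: 13395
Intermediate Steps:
(-468 - 1*(-411))*(-235) = (-468 + 411)*(-235) = -57*(-235) = 13395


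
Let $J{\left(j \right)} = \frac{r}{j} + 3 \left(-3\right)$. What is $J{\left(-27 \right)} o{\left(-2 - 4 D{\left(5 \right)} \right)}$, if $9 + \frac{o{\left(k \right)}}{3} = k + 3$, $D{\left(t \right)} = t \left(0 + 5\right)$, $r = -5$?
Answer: $2856$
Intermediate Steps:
$D{\left(t \right)} = 5 t$ ($D{\left(t \right)} = t 5 = 5 t$)
$J{\left(j \right)} = -9 - \frac{5}{j}$ ($J{\left(j \right)} = - \frac{5}{j} + 3 \left(-3\right) = - \frac{5}{j} - 9 = -9 - \frac{5}{j}$)
$o{\left(k \right)} = -18 + 3 k$ ($o{\left(k \right)} = -27 + 3 \left(k + 3\right) = -27 + 3 \left(3 + k\right) = -27 + \left(9 + 3 k\right) = -18 + 3 k$)
$J{\left(-27 \right)} o{\left(-2 - 4 D{\left(5 \right)} \right)} = \left(-9 - \frac{5}{-27}\right) \left(-18 + 3 \left(-2 - 4 \cdot 5 \cdot 5\right)\right) = \left(-9 - - \frac{5}{27}\right) \left(-18 + 3 \left(-2 - 100\right)\right) = \left(-9 + \frac{5}{27}\right) \left(-18 + 3 \left(-2 - 100\right)\right) = - \frac{238 \left(-18 + 3 \left(-102\right)\right)}{27} = - \frac{238 \left(-18 - 306\right)}{27} = \left(- \frac{238}{27}\right) \left(-324\right) = 2856$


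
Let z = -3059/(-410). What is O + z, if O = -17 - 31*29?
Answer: -372501/410 ≈ -908.54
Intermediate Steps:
z = 3059/410 (z = -3059*(-1/410) = 3059/410 ≈ 7.4610)
O = -916 (O = -17 - 899 = -916)
O + z = -916 + 3059/410 = -372501/410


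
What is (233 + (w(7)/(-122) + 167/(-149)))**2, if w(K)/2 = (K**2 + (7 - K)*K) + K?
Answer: 4406665830436/82609921 ≈ 53343.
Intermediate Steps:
w(K) = 2*K + 2*K**2 + 2*K*(7 - K) (w(K) = 2*((K**2 + (7 - K)*K) + K) = 2*((K**2 + K*(7 - K)) + K) = 2*(K + K**2 + K*(7 - K)) = 2*K + 2*K**2 + 2*K*(7 - K))
(233 + (w(7)/(-122) + 167/(-149)))**2 = (233 + ((16*7)/(-122) + 167/(-149)))**2 = (233 + (112*(-1/122) + 167*(-1/149)))**2 = (233 + (-56/61 - 167/149))**2 = (233 - 18531/9089)**2 = (2099206/9089)**2 = 4406665830436/82609921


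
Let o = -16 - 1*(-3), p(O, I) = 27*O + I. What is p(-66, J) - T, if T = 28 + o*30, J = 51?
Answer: -1369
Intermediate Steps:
p(O, I) = I + 27*O
o = -13 (o = -16 + 3 = -13)
T = -362 (T = 28 - 13*30 = 28 - 390 = -362)
p(-66, J) - T = (51 + 27*(-66)) - 1*(-362) = (51 - 1782) + 362 = -1731 + 362 = -1369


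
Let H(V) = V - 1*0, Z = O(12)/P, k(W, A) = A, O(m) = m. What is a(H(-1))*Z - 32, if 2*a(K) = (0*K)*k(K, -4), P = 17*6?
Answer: -32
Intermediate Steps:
P = 102
Z = 2/17 (Z = 12/102 = 12*(1/102) = 2/17 ≈ 0.11765)
H(V) = V (H(V) = V + 0 = V)
a(K) = 0 (a(K) = ((0*K)*(-4))/2 = (0*(-4))/2 = (½)*0 = 0)
a(H(-1))*Z - 32 = 0*(2/17) - 32 = 0 - 32 = -32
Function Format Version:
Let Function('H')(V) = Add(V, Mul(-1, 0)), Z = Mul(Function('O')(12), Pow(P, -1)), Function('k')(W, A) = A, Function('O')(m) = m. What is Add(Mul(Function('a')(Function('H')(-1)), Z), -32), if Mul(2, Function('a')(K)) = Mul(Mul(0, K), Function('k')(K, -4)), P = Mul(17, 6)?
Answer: -32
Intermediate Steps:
P = 102
Z = Rational(2, 17) (Z = Mul(12, Pow(102, -1)) = Mul(12, Rational(1, 102)) = Rational(2, 17) ≈ 0.11765)
Function('H')(V) = V (Function('H')(V) = Add(V, 0) = V)
Function('a')(K) = 0 (Function('a')(K) = Mul(Rational(1, 2), Mul(Mul(0, K), -4)) = Mul(Rational(1, 2), Mul(0, -4)) = Mul(Rational(1, 2), 0) = 0)
Add(Mul(Function('a')(Function('H')(-1)), Z), -32) = Add(Mul(0, Rational(2, 17)), -32) = Add(0, -32) = -32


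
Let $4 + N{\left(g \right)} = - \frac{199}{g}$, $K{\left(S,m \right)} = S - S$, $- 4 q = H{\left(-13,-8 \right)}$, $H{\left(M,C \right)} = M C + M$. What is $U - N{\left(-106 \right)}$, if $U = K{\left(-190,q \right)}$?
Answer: $\frac{225}{106} \approx 2.1226$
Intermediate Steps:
$H{\left(M,C \right)} = M + C M$ ($H{\left(M,C \right)} = C M + M = M + C M$)
$q = - \frac{91}{4}$ ($q = - \frac{\left(-13\right) \left(1 - 8\right)}{4} = - \frac{\left(-13\right) \left(-7\right)}{4} = \left(- \frac{1}{4}\right) 91 = - \frac{91}{4} \approx -22.75$)
$K{\left(S,m \right)} = 0$
$N{\left(g \right)} = -4 - \frac{199}{g}$
$U = 0$
$U - N{\left(-106 \right)} = 0 - \left(-4 - \frac{199}{-106}\right) = 0 - \left(-4 - - \frac{199}{106}\right) = 0 - \left(-4 + \frac{199}{106}\right) = 0 - - \frac{225}{106} = 0 + \frac{225}{106} = \frac{225}{106}$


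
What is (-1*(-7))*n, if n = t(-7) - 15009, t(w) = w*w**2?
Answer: -107464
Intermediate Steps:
t(w) = w**3
n = -15352 (n = (-7)**3 - 15009 = -343 - 15009 = -15352)
(-1*(-7))*n = -1*(-7)*(-15352) = 7*(-15352) = -107464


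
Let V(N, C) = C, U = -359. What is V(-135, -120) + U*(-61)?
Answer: 21779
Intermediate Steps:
V(-135, -120) + U*(-61) = -120 - 359*(-61) = -120 + 21899 = 21779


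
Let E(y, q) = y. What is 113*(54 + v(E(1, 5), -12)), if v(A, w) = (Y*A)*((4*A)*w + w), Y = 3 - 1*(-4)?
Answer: -41358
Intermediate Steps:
Y = 7 (Y = 3 + 4 = 7)
v(A, w) = 7*A*(w + 4*A*w) (v(A, w) = (7*A)*((4*A)*w + w) = (7*A)*(4*A*w + w) = (7*A)*(w + 4*A*w) = 7*A*(w + 4*A*w))
113*(54 + v(E(1, 5), -12)) = 113*(54 + 7*1*(-12)*(1 + 4*1)) = 113*(54 + 7*1*(-12)*(1 + 4)) = 113*(54 + 7*1*(-12)*5) = 113*(54 - 420) = 113*(-366) = -41358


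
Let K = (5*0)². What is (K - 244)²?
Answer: 59536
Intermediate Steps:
K = 0 (K = 0² = 0)
(K - 244)² = (0 - 244)² = (-244)² = 59536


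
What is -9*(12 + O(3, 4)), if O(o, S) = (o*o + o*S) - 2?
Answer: -279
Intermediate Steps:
O(o, S) = -2 + o² + S*o (O(o, S) = (o² + S*o) - 2 = -2 + o² + S*o)
-9*(12 + O(3, 4)) = -9*(12 + (-2 + 3² + 4*3)) = -9*(12 + (-2 + 9 + 12)) = -9*(12 + 19) = -9*31 = -279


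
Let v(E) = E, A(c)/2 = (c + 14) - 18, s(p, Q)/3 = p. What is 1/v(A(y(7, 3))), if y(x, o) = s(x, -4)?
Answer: 1/34 ≈ 0.029412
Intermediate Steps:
s(p, Q) = 3*p
y(x, o) = 3*x
A(c) = -8 + 2*c (A(c) = 2*((c + 14) - 18) = 2*((14 + c) - 18) = 2*(-4 + c) = -8 + 2*c)
1/v(A(y(7, 3))) = 1/(-8 + 2*(3*7)) = 1/(-8 + 2*21) = 1/(-8 + 42) = 1/34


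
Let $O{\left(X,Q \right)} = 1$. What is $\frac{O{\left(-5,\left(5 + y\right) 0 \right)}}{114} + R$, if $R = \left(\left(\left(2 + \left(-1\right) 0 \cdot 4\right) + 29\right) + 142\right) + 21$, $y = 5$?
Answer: $\frac{22117}{114} \approx 194.01$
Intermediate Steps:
$R = 194$ ($R = \left(\left(\left(2 + 0 \cdot 4\right) + 29\right) + 142\right) + 21 = \left(\left(\left(2 + 0\right) + 29\right) + 142\right) + 21 = \left(\left(2 + 29\right) + 142\right) + 21 = \left(31 + 142\right) + 21 = 173 + 21 = 194$)
$\frac{O{\left(-5,\left(5 + y\right) 0 \right)}}{114} + R = \frac{1}{114} \cdot 1 + 194 = \frac{1}{114} + 194 = \frac{22117}{114}$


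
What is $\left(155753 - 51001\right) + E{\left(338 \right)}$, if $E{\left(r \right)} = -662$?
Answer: $104090$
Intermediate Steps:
$\left(155753 - 51001\right) + E{\left(338 \right)} = \left(155753 - 51001\right) - 662 = 104752 - 662 = 104090$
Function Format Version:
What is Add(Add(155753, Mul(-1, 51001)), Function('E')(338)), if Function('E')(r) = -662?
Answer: 104090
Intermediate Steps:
Add(Add(155753, Mul(-1, 51001)), Function('E')(338)) = Add(Add(155753, Mul(-1, 51001)), -662) = Add(Add(155753, -51001), -662) = Add(104752, -662) = 104090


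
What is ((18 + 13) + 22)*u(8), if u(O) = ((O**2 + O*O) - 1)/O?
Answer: 6731/8 ≈ 841.38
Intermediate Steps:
u(O) = (-1 + 2*O**2)/O (u(O) = ((O**2 + O**2) - 1)/O = (2*O**2 - 1)/O = (-1 + 2*O**2)/O)
((18 + 13) + 22)*u(8) = ((18 + 13) + 22)*(-1/8 + 2*8) = (31 + 22)*(-1*1/8 + 16) = 53*(-1/8 + 16) = 53*(127/8) = 6731/8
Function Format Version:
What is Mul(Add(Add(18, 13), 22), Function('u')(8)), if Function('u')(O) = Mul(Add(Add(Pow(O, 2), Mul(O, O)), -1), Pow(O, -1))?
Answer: Rational(6731, 8) ≈ 841.38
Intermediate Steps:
Function('u')(O) = Mul(Pow(O, -1), Add(-1, Mul(2, Pow(O, 2)))) (Function('u')(O) = Mul(Add(Add(Pow(O, 2), Pow(O, 2)), -1), Pow(O, -1)) = Mul(Add(Mul(2, Pow(O, 2)), -1), Pow(O, -1)) = Mul(Add(-1, Mul(2, Pow(O, 2))), Pow(O, -1)) = Mul(Pow(O, -1), Add(-1, Mul(2, Pow(O, 2)))))
Mul(Add(Add(18, 13), 22), Function('u')(8)) = Mul(Add(Add(18, 13), 22), Add(Mul(-1, Pow(8, -1)), Mul(2, 8))) = Mul(Add(31, 22), Add(Mul(-1, Rational(1, 8)), 16)) = Mul(53, Add(Rational(-1, 8), 16)) = Mul(53, Rational(127, 8)) = Rational(6731, 8)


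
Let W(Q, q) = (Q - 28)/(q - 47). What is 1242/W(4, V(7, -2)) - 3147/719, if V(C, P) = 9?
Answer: 2821533/1438 ≈ 1962.1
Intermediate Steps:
W(Q, q) = (-28 + Q)/(-47 + q)
1242/W(4, V(7, -2)) - 3147/719 = 1242/(((-28 + 4)/(-47 + 9))) - 3147/719 = 1242/((-24/(-38))) - 3147*1/719 = 1242/((-1/38*(-24))) - 3147/719 = 1242/(12/19) - 3147/719 = 1242*(19/12) - 3147/719 = 3933/2 - 3147/719 = 2821533/1438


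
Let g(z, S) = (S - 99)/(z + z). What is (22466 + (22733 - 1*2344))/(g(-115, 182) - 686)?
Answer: -3285550/52621 ≈ -62.438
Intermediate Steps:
g(z, S) = (-99 + S)/(2*z) (g(z, S) = (-99 + S)/((2*z)) = (-99 + S)*(1/(2*z)) = (-99 + S)/(2*z))
(22466 + (22733 - 1*2344))/(g(-115, 182) - 686) = (22466 + (22733 - 1*2344))/((1/2)*(-99 + 182)/(-115) - 686) = (22466 + (22733 - 2344))/((1/2)*(-1/115)*83 - 686) = (22466 + 20389)/(-83/230 - 686) = 42855/(-157863/230) = 42855*(-230/157863) = -3285550/52621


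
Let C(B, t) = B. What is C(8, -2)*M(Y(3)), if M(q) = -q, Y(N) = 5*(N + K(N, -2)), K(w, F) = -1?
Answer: -80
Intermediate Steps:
Y(N) = -5 + 5*N (Y(N) = 5*(N - 1) = 5*(-1 + N) = -5 + 5*N)
C(8, -2)*M(Y(3)) = 8*(-(-5 + 5*3)) = 8*(-(-5 + 15)) = 8*(-1*10) = 8*(-10) = -80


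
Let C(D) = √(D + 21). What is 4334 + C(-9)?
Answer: 4334 + 2*√3 ≈ 4337.5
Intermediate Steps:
C(D) = √(21 + D)
4334 + C(-9) = 4334 + √(21 - 9) = 4334 + √12 = 4334 + 2*√3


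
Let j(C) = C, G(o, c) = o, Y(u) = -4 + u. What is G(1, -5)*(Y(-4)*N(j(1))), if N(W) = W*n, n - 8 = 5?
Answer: -104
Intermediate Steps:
n = 13 (n = 8 + 5 = 13)
N(W) = 13*W (N(W) = W*13 = 13*W)
G(1, -5)*(Y(-4)*N(j(1))) = 1*((-4 - 4)*(13*1)) = 1*(-8*13) = 1*(-104) = -104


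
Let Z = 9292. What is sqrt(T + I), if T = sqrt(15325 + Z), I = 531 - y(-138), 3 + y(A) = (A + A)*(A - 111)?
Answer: sqrt(-68190 + sqrt(24617)) ≈ 260.83*I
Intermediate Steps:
y(A) = -3 + 2*A*(-111 + A) (y(A) = -3 + (A + A)*(A - 111) = -3 + (2*A)*(-111 + A) = -3 + 2*A*(-111 + A))
I = -68190 (I = 531 - (-3 - 222*(-138) + 2*(-138)**2) = 531 - (-3 + 30636 + 2*19044) = 531 - (-3 + 30636 + 38088) = 531 - 1*68721 = 531 - 68721 = -68190)
T = sqrt(24617) (T = sqrt(15325 + 9292) = sqrt(24617) ≈ 156.90)
sqrt(T + I) = sqrt(sqrt(24617) - 68190) = sqrt(-68190 + sqrt(24617))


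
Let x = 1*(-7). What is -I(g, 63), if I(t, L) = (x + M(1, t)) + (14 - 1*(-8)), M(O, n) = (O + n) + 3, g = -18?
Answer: -1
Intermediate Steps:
x = -7
M(O, n) = 3 + O + n
I(t, L) = 19 + t (I(t, L) = (-7 + (3 + 1 + t)) + (14 - 1*(-8)) = (-7 + (4 + t)) + (14 + 8) = (-3 + t) + 22 = 19 + t)
-I(g, 63) = -(19 - 18) = -1*1 = -1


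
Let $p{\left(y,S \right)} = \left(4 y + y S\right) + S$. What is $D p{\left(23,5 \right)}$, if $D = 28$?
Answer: $5936$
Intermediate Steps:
$p{\left(y,S \right)} = S + 4 y + S y$ ($p{\left(y,S \right)} = \left(4 y + S y\right) + S = S + 4 y + S y$)
$D p{\left(23,5 \right)} = 28 \left(5 + 4 \cdot 23 + 5 \cdot 23\right) = 28 \left(5 + 92 + 115\right) = 28 \cdot 212 = 5936$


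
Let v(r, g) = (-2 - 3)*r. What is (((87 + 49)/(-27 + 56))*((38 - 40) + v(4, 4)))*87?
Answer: -8976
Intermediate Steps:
v(r, g) = -5*r
(((87 + 49)/(-27 + 56))*((38 - 40) + v(4, 4)))*87 = (((87 + 49)/(-27 + 56))*((38 - 40) - 5*4))*87 = ((136/29)*(-2 - 20))*87 = ((136*(1/29))*(-22))*87 = ((136/29)*(-22))*87 = -2992/29*87 = -8976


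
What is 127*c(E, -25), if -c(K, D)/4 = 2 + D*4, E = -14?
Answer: 49784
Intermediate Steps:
c(K, D) = -8 - 16*D (c(K, D) = -4*(2 + D*4) = -4*(2 + 4*D) = -8 - 16*D)
127*c(E, -25) = 127*(-8 - 16*(-25)) = 127*(-8 + 400) = 127*392 = 49784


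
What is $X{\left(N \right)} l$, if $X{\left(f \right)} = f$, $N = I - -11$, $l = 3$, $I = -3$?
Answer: $24$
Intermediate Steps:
$N = 8$ ($N = -3 - -11 = -3 + 11 = 8$)
$X{\left(N \right)} l = 8 \cdot 3 = 24$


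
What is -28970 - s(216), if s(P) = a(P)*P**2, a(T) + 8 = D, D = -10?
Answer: 810838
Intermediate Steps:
a(T) = -18 (a(T) = -8 - 10 = -18)
s(P) = -18*P**2
-28970 - s(216) = -28970 - (-18)*216**2 = -28970 - (-18)*46656 = -28970 - 1*(-839808) = -28970 + 839808 = 810838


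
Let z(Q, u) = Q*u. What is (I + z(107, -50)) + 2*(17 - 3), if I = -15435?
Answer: -20757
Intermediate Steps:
(I + z(107, -50)) + 2*(17 - 3) = (-15435 + 107*(-50)) + 2*(17 - 3) = (-15435 - 5350) + 2*14 = -20785 + 28 = -20757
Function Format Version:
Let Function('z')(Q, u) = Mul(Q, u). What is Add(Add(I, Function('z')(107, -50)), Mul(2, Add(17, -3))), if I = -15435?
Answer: -20757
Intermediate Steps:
Add(Add(I, Function('z')(107, -50)), Mul(2, Add(17, -3))) = Add(Add(-15435, Mul(107, -50)), Mul(2, Add(17, -3))) = Add(Add(-15435, -5350), Mul(2, 14)) = Add(-20785, 28) = -20757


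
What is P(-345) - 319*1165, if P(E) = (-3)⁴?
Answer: -371554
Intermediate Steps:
P(E) = 81
P(-345) - 319*1165 = 81 - 319*1165 = 81 - 371635 = -371554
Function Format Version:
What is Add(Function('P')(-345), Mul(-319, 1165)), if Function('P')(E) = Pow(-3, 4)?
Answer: -371554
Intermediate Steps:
Function('P')(E) = 81
Add(Function('P')(-345), Mul(-319, 1165)) = Add(81, Mul(-319, 1165)) = Add(81, -371635) = -371554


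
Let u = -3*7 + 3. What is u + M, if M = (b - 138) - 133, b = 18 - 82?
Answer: -353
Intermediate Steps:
b = -64
u = -18 (u = -21 + 3 = -18)
M = -335 (M = (-64 - 138) - 133 = -202 - 133 = -335)
u + M = -18 - 335 = -353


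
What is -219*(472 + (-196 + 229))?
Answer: -110595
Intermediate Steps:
-219*(472 + (-196 + 229)) = -219*(472 + 33) = -219*505 = -110595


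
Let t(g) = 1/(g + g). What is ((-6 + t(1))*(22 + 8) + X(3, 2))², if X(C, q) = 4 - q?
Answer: 26569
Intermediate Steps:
t(g) = 1/(2*g)
((-6 + t(1))*(22 + 8) + X(3, 2))² = ((-6 + (½)/1)*(22 + 8) + (4 - 1*2))² = ((-6 + (½)*1)*30 + (4 - 2))² = ((-6 + ½)*30 + 2)² = (-11/2*30 + 2)² = (-165 + 2)² = (-163)² = 26569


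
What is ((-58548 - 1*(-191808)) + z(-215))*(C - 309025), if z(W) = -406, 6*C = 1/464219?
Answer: -57175821902362523/1392657 ≈ -4.1055e+10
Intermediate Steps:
C = 1/2785314 (C = (⅙)/464219 = (⅙)*(1/464219) = 1/2785314 ≈ 3.5903e-7)
((-58548 - 1*(-191808)) + z(-215))*(C - 309025) = ((-58548 - 1*(-191808)) - 406)*(1/2785314 - 309025) = ((-58548 + 191808) - 406)*(-860731658849/2785314) = (133260 - 406)*(-860731658849/2785314) = 132854*(-860731658849/2785314) = -57175821902362523/1392657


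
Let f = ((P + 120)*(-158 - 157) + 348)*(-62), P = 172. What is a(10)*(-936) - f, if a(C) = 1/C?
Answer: -28406388/5 ≈ -5.6813e+6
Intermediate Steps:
f = 5681184 (f = ((172 + 120)*(-158 - 157) + 348)*(-62) = (292*(-315) + 348)*(-62) = (-91980 + 348)*(-62) = -91632*(-62) = 5681184)
a(10)*(-936) - f = -936/10 - 1*5681184 = (⅒)*(-936) - 5681184 = -468/5 - 5681184 = -28406388/5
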